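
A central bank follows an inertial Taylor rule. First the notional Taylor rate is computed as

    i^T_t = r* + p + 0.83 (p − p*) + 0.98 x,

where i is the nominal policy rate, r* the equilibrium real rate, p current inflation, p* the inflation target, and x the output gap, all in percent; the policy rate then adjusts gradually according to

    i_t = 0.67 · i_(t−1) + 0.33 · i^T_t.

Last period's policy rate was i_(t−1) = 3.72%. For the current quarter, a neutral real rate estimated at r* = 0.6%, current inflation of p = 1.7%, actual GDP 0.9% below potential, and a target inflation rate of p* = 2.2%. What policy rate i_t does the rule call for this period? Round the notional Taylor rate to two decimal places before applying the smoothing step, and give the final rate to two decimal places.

Output 0.9% below potential → x = -0.9.
i^T_t = 0.6 + 1.7 + 0.83 × (1.7 − 2.2) + 0.98 × (-0.9)
   = 0.6 + 1.7 − 0.415 − 0.882 = 1.00
i_t = 0.67 × 3.72 + 0.33 × 1.00 = 2.4924 + 0.33 = 2.82

2.82%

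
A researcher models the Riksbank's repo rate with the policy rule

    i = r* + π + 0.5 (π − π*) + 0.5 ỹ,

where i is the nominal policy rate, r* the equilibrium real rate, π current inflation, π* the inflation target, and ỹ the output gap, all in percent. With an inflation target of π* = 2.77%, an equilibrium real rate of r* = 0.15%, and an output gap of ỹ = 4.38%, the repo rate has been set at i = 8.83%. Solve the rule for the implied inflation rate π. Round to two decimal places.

5.25%

Collecting π: i = r* + (1 + 0.5) π − 0.5 π* + 0.5 ỹ
1.5 π = 8.83 − 0.15 + 0.5 × 2.77 − 0.5 × 4.38 = 7.875
π = 7.875 / 1.5 = 5.25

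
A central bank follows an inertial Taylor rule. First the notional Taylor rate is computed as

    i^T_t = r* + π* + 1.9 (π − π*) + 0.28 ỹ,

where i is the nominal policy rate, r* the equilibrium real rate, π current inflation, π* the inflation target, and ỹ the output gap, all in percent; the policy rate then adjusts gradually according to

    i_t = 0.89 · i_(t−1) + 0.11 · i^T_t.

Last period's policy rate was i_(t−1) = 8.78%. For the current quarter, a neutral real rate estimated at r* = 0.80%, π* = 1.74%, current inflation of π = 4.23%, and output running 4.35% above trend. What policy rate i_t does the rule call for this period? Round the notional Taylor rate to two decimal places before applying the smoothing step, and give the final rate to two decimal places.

Output 4.35% above potential → ỹ = 4.35.
i^T_t = 0.80 + 1.74 + 1.9 × (4.23 − 1.74) + 0.28 × 4.35
   = 0.80 + 1.74 + 4.731 + 1.218 = 8.49
i_t = 0.89 × 8.78 + 0.11 × 8.49 = 7.8142 + 0.9339 = 8.75

8.75%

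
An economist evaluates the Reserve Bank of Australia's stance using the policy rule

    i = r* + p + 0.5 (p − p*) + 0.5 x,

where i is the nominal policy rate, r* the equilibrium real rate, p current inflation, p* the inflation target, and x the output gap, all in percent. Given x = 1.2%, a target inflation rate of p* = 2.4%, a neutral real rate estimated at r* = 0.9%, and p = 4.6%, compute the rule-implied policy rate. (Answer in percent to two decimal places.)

7.20%

i = 0.9 + 4.6 + 0.5 × (4.6 − 2.4) + 0.5 × 1.2
   = 0.9 + 4.6 + 1.1 + 0.6 = 7.20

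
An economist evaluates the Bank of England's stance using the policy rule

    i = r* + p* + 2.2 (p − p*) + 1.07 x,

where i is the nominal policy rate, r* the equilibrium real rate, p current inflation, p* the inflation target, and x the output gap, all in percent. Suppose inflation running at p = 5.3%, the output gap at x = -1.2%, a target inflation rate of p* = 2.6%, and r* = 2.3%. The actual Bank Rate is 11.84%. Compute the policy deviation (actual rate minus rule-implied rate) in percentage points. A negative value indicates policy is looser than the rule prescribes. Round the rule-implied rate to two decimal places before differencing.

2.28 pp

i = 2.3 + 2.6 + 2.2 × (5.3 − 2.6) + 1.07 × (-1.2)
   = 2.3 + 2.6 + 5.94 − 1.284 = 9.56
Deviation = 11.84 − 9.56 = 2.28 pp.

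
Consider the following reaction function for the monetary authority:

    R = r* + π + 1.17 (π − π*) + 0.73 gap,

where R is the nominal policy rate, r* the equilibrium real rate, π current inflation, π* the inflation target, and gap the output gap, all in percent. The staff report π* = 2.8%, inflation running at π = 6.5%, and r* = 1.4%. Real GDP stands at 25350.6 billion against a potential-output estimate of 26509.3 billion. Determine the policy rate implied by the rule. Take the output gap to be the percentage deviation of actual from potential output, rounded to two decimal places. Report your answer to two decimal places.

9.04%

Output gap = 100 × (25350.6 − 26509.3) / 26509.3 = -4.37%.
R = 1.40 + 6.50 + 1.17 × (6.50 − 2.80) + 0.73 × (-4.37)
   = 1.40 + 6.5 + 4.329 − 3.1901 = 9.04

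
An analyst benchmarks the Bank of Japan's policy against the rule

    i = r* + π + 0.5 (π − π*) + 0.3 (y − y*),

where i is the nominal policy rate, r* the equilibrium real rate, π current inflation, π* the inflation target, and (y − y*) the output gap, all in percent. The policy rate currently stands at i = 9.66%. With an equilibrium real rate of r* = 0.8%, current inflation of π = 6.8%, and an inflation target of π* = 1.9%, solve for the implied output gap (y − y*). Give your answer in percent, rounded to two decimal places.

0.3 (y − y*) = 9.66 − 0.8 − 6.8 − 0.5 × (6.8 − 1.9) = -0.39
(y − y*) = -0.39 / 0.3 = -1.30

-1.30%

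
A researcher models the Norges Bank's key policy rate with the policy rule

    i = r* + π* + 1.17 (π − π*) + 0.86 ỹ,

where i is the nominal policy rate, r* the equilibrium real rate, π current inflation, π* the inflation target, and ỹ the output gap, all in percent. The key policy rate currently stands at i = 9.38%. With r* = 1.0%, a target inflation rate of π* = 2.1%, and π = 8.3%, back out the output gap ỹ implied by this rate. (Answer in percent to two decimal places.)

0.86 ỹ = 9.38 − 1.0 − 2.1 − 1.17 × (8.3 − 2.1) = -0.974
ỹ = -0.974 / 0.86 = -1.13

-1.13%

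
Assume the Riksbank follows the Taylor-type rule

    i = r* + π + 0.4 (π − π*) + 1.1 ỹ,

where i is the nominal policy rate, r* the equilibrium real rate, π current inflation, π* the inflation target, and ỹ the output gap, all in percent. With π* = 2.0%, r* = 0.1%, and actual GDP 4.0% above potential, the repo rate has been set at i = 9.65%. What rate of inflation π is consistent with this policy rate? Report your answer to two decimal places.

4.25%

Output 4.0% above potential → ỹ = 4.0.
Collecting π: i = r* + (1 + 0.4) π − 0.4 π* + 1.1 ỹ
1.4 π = 9.65 − 0.1 + 0.4 × 2.0 − 1.1 × 4.0 = 5.95
π = 5.95 / 1.4 = 4.25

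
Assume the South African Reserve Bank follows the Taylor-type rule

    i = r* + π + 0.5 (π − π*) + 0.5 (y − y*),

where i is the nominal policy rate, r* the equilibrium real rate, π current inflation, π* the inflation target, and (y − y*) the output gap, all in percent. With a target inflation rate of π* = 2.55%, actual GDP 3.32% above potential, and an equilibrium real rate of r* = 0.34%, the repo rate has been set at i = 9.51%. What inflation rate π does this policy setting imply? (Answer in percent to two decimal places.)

5.86%

Output 3.32% above potential → (y − y*) = 3.32.
Collecting π: i = r* + (1 + 0.5) π − 0.5 π* + 0.5 (y − y*)
1.5 π = 9.51 − 0.34 + 0.5 × 2.55 − 0.5 × 3.32 = 8.785
π = 8.785 / 1.5 = 5.86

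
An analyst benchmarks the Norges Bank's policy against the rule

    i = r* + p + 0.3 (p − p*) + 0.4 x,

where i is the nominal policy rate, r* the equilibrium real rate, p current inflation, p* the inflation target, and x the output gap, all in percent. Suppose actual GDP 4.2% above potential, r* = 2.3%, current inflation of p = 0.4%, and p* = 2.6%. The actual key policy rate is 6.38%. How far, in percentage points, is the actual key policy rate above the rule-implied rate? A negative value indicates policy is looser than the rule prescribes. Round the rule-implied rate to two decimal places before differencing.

Output 4.2% above potential → x = 4.2.
i = 2.3 + 0.4 + 0.3 × (0.4 − 2.6) + 0.4 × 4.2
   = 2.3 + 0.4 − 0.66 + 1.68 = 3.72
Deviation = 6.38 − 3.72 = 2.66 pp.

2.66 pp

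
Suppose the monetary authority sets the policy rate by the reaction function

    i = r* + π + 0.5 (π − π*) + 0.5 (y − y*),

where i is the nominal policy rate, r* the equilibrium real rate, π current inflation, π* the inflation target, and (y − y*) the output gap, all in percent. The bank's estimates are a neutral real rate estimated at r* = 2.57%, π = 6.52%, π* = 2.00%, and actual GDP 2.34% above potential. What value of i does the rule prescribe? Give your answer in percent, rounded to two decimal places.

12.52%

Output 2.34% above potential → (y − y*) = 2.34.
i = 2.57 + 6.52 + 0.5 × (6.52 − 2.00) + 0.5 × 2.34
   = 2.57 + 6.52 + 2.26 + 1.17 = 12.52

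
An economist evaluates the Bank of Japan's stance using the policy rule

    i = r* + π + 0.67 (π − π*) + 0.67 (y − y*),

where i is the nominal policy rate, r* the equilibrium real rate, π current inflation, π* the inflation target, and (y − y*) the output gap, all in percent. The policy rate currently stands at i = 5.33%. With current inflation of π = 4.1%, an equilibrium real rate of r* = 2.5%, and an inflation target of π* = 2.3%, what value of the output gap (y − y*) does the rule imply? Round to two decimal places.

-3.70%

0.67 (y − y*) = 5.33 − 2.5 − 4.1 − 0.67 × (4.1 − 2.3) = -2.476
(y − y*) = -2.476 / 0.67 = -3.70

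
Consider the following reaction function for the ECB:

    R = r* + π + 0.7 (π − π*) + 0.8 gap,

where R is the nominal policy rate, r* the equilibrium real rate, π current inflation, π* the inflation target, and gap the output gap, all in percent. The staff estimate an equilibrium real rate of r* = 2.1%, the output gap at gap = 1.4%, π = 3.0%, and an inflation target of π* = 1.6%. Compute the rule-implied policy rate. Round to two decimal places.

R = 2.1 + 3.0 + 0.7 × (3.0 − 1.6) + 0.8 × 1.4
   = 2.1 + 3 + 0.98 + 1.12 = 7.20

7.20%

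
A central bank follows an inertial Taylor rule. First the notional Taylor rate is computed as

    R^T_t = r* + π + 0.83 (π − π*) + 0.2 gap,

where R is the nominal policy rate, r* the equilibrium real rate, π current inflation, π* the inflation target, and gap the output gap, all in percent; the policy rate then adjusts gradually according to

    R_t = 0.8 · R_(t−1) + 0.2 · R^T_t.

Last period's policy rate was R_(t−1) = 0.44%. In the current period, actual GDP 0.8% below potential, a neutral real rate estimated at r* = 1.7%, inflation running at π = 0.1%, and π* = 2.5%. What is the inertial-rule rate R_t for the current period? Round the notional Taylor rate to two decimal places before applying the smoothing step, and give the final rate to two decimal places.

0.28%

Output 0.8% below potential → gap = -0.8.
R^T_t = 1.7 + 0.1 + 0.83 × (0.1 − 2.5) + 0.2 × (-0.8)
   = 1.7 + 0.1 − 1.992 − 0.16 = -0.35
R_t = 0.8 × 0.44 + 0.2 × (-0.35) = 0.352 − 0.07 = 0.28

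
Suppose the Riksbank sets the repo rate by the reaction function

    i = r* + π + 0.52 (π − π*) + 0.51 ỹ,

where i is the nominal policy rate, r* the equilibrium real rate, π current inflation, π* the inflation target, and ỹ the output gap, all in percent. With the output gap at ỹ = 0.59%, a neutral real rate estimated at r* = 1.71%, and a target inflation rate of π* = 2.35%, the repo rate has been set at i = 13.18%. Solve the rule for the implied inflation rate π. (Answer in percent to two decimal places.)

8.15%

Collecting π: i = r* + (1 + 0.52) π − 0.52 π* + 0.51 ỹ
1.52 π = 13.18 − 1.71 + 0.52 × 2.35 − 0.51 × 0.59 = 12.3911
π = 12.3911 / 1.52 = 8.15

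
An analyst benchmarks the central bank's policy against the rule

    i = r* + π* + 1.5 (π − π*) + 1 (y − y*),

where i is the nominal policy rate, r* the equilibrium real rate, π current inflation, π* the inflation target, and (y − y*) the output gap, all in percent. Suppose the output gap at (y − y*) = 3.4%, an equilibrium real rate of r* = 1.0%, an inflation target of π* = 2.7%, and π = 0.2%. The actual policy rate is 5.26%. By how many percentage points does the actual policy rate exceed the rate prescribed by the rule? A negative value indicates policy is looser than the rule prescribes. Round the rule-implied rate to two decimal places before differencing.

i = 1.0 + 2.7 + 1.5 × (0.2 − 2.7) + 1 × 3.4
   = 1.0 + 2.7 − 3.75 + 3.4 = 3.35
Deviation = 5.26 − 3.35 = 1.91 pp.

1.91 pp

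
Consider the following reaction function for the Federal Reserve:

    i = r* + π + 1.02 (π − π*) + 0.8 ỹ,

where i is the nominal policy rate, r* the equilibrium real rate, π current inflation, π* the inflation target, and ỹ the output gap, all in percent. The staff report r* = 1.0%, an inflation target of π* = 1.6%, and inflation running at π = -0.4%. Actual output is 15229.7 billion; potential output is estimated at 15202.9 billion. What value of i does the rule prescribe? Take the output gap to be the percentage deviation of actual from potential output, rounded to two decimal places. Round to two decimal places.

Output gap = 100 × (15229.7 − 15202.9) / 15202.9 = 0.18%.
i = 1.00 + (-0.40) + 1.02 × (-0.40 − 1.60) + 0.8 × 0.18
   = 1.00 − 0.4 − 2.04 + 0.144 = -1.30

-1.30%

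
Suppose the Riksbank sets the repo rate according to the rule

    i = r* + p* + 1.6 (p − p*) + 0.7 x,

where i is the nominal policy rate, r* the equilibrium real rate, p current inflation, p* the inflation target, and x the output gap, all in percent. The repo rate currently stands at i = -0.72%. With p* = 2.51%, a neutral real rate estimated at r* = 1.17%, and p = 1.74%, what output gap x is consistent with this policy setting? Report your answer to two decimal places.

-4.53%

0.7 x = -0.72 − 1.17 − 2.51 − 1.6 × (1.74 − 2.51) = -3.168
x = -3.168 / 0.7 = -4.53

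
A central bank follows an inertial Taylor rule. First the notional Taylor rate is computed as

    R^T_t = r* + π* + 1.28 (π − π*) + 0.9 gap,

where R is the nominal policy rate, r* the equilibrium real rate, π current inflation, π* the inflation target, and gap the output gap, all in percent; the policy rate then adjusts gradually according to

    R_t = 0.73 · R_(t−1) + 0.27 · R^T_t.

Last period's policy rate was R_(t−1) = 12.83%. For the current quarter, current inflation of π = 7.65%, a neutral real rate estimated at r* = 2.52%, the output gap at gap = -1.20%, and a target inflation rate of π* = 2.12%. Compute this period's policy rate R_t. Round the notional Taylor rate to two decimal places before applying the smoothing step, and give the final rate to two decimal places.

12.24%

R^T_t = 2.52 + 2.12 + 1.28 × (7.65 − 2.12) + 0.9 × (-1.20)
   = 2.52 + 2.12 + 7.0784 − 1.08 = 10.64
R_t = 0.73 × 12.83 + 0.27 × 10.64 = 9.3659 + 2.8728 = 12.24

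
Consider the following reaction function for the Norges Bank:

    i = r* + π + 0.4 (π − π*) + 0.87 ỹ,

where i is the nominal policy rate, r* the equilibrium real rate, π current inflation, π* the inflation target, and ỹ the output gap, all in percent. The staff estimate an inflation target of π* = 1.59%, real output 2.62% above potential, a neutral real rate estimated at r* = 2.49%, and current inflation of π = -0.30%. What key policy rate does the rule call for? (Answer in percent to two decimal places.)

3.71%

Output 2.62% above potential → ỹ = 2.62.
i = 2.49 + (-0.30) + 0.4 × (-0.30 − 1.59) + 0.87 × 2.62
   = 2.49 − 0.3 − 0.756 + 2.2794 = 3.71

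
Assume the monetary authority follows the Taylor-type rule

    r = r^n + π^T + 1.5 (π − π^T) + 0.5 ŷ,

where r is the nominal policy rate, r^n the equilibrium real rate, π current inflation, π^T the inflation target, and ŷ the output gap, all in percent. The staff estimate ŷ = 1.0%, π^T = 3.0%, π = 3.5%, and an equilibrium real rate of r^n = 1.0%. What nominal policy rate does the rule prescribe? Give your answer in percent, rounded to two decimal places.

5.25%

r = 1.0 + 3.0 + 1.5 × (3.5 − 3.0) + 0.5 × 1.0
   = 1.0 + 3 + 0.75 + 0.5 = 5.25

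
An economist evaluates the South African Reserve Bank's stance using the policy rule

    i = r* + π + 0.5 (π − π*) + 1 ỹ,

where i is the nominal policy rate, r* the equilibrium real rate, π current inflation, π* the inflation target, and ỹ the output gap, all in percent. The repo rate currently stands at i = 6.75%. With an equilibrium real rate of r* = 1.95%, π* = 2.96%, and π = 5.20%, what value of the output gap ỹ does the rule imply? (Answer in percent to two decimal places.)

-1.52%

1 ỹ = 6.75 − 1.95 − 5.20 − 0.5 × (5.20 − 2.96) = -1.52
ỹ = -1.52 / 1 = -1.52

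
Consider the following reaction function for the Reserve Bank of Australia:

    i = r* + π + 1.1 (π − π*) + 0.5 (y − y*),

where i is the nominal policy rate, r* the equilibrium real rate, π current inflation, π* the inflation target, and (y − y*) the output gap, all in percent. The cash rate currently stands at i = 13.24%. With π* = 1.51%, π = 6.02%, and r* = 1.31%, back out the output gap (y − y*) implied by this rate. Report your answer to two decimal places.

0.5 (y − y*) = 13.24 − 1.31 − 6.02 − 1.1 × (6.02 − 1.51) = 0.949
(y − y*) = 0.949 / 0.5 = 1.90

1.90%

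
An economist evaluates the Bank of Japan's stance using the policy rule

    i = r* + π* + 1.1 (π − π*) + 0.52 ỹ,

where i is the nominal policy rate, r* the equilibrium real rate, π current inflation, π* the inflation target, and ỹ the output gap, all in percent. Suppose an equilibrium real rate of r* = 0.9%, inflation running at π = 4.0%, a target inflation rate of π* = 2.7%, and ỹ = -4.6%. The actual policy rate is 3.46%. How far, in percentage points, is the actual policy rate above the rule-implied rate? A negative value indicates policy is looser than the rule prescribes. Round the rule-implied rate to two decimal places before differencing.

i = 0.9 + 2.7 + 1.1 × (4.0 − 2.7) + 0.52 × (-4.6)
   = 0.9 + 2.7 + 1.43 − 2.392 = 2.64
Deviation = 3.46 − 2.64 = 0.82 pp.

0.82 pp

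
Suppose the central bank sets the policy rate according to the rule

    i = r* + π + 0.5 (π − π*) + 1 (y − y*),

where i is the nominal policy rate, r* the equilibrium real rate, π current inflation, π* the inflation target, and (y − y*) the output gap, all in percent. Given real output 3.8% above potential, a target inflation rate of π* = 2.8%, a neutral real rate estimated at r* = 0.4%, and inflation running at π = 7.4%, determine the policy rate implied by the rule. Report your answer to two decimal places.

13.90%

Output 3.8% above potential → (y − y*) = 3.8.
i = 0.4 + 7.4 + 0.5 × (7.4 − 2.8) + 1 × 3.8
   = 0.4 + 7.4 + 2.3 + 3.8 = 13.90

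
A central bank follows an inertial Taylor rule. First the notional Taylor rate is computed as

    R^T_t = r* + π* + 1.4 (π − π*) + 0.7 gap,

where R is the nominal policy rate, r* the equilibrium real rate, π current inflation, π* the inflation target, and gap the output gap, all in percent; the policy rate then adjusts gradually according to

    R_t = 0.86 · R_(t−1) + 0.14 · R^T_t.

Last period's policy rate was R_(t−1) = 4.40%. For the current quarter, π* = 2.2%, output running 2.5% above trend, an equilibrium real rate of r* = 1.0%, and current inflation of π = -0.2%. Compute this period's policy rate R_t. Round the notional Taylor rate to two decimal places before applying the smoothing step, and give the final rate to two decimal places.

Output 2.5% above potential → gap = 2.5.
R^T_t = 1.0 + 2.2 + 1.4 × (-0.2 − 2.2) + 0.7 × 2.5
   = 1.0 + 2.2 − 3.36 + 1.75 = 1.59
R_t = 0.86 × 4.40 + 0.14 × 1.59 = 3.784 + 0.2226 = 4.01

4.01%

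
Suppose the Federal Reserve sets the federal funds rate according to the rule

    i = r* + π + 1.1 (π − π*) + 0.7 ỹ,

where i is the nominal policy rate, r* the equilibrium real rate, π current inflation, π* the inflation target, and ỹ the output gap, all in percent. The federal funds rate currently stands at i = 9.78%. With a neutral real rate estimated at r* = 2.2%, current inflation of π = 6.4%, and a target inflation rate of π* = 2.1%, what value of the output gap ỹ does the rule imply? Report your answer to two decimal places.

0.7 ỹ = 9.78 − 2.2 − 6.4 − 1.1 × (6.4 − 2.1) = -3.55
ỹ = -3.55 / 0.7 = -5.07

-5.07%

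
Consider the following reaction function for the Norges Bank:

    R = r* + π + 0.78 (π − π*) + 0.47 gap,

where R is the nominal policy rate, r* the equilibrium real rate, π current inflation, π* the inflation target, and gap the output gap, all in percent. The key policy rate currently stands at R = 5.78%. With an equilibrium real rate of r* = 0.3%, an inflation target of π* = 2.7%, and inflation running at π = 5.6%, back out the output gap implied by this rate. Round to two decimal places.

-5.07%

0.47 gap = 5.78 − 0.3 − 5.6 − 0.78 × (5.6 − 2.7) = -2.382
gap = -2.382 / 0.47 = -5.07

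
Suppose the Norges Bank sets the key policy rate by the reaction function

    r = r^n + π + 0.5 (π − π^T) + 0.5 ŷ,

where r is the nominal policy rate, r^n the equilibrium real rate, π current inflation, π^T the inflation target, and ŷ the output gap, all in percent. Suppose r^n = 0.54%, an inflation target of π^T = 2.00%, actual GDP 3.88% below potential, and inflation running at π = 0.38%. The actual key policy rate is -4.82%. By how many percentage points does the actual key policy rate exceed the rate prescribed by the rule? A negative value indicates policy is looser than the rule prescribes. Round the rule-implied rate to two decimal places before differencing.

-2.99 pp

Output 3.88% below potential → ŷ = -3.88.
r = 0.54 + 0.38 + 0.5 × (0.38 − 2.00) + 0.5 × (-3.88)
   = 0.54 + 0.38 − 0.81 − 1.94 = -1.83
Deviation = -4.82 − (-1.83) = -2.99 pp.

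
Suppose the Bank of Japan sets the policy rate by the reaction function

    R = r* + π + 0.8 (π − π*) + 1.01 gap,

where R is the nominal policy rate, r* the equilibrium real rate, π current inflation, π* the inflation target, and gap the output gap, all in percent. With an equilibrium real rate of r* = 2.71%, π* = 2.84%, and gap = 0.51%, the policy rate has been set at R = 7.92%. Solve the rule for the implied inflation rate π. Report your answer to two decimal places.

3.87%

Collecting π: R = r* + (1 + 0.8) π − 0.8 π* + 1.01 gap
1.8 π = 7.92 − 2.71 + 0.8 × 2.84 − 1.01 × 0.51 = 6.9669
π = 6.9669 / 1.8 = 3.87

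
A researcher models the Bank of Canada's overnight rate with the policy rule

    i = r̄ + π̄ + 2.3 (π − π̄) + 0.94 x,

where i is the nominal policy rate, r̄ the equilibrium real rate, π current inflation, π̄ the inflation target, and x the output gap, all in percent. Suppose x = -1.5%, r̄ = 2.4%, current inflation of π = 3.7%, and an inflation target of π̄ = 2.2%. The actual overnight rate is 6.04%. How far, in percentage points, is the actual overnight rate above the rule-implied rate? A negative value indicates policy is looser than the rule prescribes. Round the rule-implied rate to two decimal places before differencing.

i = 2.4 + 2.2 + 2.3 × (3.7 − 2.2) + 0.94 × (-1.5)
   = 2.4 + 2.2 + 3.45 − 1.41 = 6.64
Deviation = 6.04 − 6.64 = -0.60 pp.

-0.60 pp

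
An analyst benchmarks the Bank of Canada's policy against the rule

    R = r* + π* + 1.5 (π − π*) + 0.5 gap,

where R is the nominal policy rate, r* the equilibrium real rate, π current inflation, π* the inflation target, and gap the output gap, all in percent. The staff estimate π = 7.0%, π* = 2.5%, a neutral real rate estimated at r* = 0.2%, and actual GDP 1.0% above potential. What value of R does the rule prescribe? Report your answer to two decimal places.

9.95%

Output 1.0% above potential → gap = 1.0.
R = 0.2 + 2.5 + 1.5 × (7.0 − 2.5) + 0.5 × 1.0
   = 0.2 + 2.5 + 6.75 + 0.5 = 9.95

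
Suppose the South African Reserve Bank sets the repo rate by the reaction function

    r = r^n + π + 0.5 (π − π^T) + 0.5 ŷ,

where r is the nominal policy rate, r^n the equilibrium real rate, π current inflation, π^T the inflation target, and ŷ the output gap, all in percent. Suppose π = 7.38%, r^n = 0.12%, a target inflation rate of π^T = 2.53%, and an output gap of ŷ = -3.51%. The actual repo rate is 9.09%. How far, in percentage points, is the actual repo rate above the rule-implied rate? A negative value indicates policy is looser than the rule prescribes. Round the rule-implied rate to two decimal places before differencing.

0.92 pp

r = 0.12 + 7.38 + 0.5 × (7.38 − 2.53) + 0.5 × (-3.51)
   = 0.12 + 7.38 + 2.425 − 1.755 = 8.17
Deviation = 9.09 − 8.17 = 0.92 pp.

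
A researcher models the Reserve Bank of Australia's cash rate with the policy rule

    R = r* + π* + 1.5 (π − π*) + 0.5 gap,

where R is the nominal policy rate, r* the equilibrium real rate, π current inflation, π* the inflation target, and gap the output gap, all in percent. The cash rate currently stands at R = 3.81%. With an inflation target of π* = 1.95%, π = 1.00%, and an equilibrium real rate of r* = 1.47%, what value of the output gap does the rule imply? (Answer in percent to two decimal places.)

3.63%

0.5 gap = 3.81 − 1.47 − 1.95 − 1.5 × (1.00 − 1.95) = 1.815
gap = 1.815 / 0.5 = 3.63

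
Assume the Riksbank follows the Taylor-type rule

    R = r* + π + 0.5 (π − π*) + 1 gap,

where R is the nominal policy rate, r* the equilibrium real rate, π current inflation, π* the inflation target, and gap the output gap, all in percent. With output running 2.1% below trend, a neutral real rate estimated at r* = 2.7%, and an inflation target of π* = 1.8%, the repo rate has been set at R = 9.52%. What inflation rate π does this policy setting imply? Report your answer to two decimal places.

Output 2.1% below potential → gap = -2.1.
Collecting π: R = r* + (1 + 0.5) π − 0.5 π* + 1 gap
1.5 π = 9.52 − 2.7 + 0.5 × 1.8 − 1 × (-2.1) = 9.82
π = 9.82 / 1.5 = 6.55

6.55%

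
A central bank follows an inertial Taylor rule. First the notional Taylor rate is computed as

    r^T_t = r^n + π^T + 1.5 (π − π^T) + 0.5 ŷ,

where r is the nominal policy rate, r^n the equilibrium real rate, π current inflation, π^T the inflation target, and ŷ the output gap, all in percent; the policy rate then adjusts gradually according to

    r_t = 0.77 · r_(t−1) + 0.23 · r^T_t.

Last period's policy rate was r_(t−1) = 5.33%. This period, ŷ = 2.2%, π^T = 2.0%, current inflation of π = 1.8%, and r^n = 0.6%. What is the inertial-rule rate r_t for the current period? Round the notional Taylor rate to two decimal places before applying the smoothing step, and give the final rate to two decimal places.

4.89%

r^T_t = 0.6 + 2.0 + 1.5 × (1.8 − 2.0) + 0.5 × 2.2
   = 0.6 + 2 − 0.3 + 1.1 = 3.40
r_t = 0.77 × 5.33 + 0.23 × 3.40 = 4.1041 + 0.782 = 4.89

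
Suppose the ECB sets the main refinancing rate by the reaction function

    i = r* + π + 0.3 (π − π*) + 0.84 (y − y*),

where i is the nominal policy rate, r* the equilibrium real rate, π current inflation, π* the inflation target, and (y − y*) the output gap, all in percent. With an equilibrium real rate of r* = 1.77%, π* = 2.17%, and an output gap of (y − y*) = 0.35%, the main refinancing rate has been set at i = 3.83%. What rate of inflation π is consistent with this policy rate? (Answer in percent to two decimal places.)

Collecting π: i = r* + (1 + 0.3) π − 0.3 π* + 0.84 (y − y*)
1.3 π = 3.83 − 1.77 + 0.3 × 2.17 − 0.84 × 0.35 = 2.417
π = 2.417 / 1.3 = 1.86

1.86%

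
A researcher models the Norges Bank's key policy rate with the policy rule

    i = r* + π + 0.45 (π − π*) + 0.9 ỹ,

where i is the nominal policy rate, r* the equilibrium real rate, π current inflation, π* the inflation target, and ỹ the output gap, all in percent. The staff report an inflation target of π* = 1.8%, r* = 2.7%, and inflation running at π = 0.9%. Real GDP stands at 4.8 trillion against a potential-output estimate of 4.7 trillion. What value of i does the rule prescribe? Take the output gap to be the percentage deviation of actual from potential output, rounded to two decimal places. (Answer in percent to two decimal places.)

Output gap = 100 × (4.8 − 4.7) / 4.7 = 2.13%.
i = 2.70 + 0.90 + 0.45 × (0.90 − 1.80) + 0.9 × 2.13
   = 2.70 + 0.9 − 0.405 + 1.917 = 5.11

5.11%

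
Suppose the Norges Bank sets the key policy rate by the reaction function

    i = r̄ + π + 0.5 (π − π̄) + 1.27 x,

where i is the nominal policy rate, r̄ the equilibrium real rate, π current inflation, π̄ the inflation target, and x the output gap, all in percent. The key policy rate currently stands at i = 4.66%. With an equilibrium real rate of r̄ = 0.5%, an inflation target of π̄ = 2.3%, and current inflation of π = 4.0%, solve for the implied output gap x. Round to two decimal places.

-0.54%

1.27 x = 4.66 − 0.5 − 4.0 − 0.5 × (4.0 − 2.3) = -0.69
x = -0.69 / 1.27 = -0.54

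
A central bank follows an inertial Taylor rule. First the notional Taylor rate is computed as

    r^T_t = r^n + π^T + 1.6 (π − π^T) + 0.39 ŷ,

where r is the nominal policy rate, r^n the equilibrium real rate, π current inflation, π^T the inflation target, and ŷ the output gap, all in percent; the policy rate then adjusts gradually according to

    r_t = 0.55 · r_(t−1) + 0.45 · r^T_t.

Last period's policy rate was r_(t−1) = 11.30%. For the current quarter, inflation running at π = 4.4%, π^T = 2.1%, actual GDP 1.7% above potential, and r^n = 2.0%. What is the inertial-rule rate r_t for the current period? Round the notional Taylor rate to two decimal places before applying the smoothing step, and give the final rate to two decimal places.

Output 1.7% above potential → ŷ = 1.7.
r^T_t = 2.0 + 2.1 + 1.6 × (4.4 − 2.1) + 0.39 × 1.7
   = 2.0 + 2.1 + 3.68 + 0.663 = 8.44
r_t = 0.55 × 11.30 + 0.45 × 8.44 = 6.215 + 3.798 = 10.01

10.01%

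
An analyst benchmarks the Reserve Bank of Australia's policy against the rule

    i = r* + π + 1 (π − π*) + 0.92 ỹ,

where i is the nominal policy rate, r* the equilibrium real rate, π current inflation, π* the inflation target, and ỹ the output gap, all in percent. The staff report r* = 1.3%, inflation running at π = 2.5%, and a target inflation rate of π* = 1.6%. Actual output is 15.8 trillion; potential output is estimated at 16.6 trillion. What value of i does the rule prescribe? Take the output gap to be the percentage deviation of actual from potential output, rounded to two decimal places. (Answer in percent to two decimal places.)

0.27%

Output gap = 100 × (15.8 − 16.6) / 16.6 = -4.82%.
i = 1.30 + 2.50 + 1 × (2.50 − 1.60) + 0.92 × (-4.82)
   = 1.30 + 2.5 + 0.9 − 4.4344 = 0.27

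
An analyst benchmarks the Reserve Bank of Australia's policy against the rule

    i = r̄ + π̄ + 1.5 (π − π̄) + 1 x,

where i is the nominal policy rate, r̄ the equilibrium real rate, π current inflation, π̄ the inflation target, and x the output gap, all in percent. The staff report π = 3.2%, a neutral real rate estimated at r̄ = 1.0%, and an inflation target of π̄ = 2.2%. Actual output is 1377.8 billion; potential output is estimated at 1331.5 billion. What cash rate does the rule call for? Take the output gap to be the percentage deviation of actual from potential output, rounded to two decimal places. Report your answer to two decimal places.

8.18%

Output gap = 100 × (1377.8 − 1331.5) / 1331.5 = 3.48%.
i = 1.00 + 2.20 + 1.5 × (3.20 − 2.20) + 1 × 3.48
   = 1.00 + 2.2 + 1.5 + 3.48 = 8.18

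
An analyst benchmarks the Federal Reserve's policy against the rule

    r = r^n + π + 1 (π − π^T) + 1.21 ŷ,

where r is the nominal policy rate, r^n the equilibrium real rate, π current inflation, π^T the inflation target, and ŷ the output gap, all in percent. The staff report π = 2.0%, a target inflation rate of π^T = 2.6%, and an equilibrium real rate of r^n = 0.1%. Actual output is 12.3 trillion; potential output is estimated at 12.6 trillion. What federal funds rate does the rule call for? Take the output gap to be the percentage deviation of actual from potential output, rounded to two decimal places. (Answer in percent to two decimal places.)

-1.38%

Output gap = 100 × (12.3 − 12.6) / 12.6 = -2.38%.
r = 0.10 + 2.00 + 1 × (2.00 − 2.60) + 1.21 × (-2.38)
   = 0.10 + 2 − 0.6 − 2.8798 = -1.38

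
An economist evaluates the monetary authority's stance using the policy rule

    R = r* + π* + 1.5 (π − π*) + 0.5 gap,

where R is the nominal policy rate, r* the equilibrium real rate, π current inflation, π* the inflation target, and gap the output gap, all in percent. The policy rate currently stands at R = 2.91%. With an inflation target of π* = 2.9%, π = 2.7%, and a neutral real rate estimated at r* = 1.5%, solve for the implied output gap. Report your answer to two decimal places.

-2.38%

0.5 gap = 2.91 − 1.5 − 2.9 − 1.5 × (2.7 − 2.9) = -1.19
gap = -1.19 / 0.5 = -2.38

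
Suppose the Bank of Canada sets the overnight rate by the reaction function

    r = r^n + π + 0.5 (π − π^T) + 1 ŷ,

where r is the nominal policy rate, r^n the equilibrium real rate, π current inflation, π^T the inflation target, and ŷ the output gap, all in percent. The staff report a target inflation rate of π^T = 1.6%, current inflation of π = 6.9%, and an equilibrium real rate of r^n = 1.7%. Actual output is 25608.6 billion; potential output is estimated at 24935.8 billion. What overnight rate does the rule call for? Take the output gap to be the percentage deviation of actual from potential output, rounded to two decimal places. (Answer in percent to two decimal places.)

13.95%

Output gap = 100 × (25608.6 − 24935.8) / 24935.8 = 2.70%.
r = 1.70 + 6.90 + 0.5 × (6.90 − 1.60) + 1 × 2.70
   = 1.70 + 6.9 + 2.65 + 2.7 = 13.95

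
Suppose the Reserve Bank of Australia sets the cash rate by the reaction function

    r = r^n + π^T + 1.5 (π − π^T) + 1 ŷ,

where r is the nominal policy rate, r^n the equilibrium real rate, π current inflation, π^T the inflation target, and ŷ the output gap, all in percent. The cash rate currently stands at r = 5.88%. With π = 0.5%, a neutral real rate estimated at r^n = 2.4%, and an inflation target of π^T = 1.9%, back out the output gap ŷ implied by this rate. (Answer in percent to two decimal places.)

1 ŷ = 5.88 − 2.4 − 1.9 − 1.5 × (0.5 − 1.9) = 3.68
ŷ = 3.68 / 1 = 3.68

3.68%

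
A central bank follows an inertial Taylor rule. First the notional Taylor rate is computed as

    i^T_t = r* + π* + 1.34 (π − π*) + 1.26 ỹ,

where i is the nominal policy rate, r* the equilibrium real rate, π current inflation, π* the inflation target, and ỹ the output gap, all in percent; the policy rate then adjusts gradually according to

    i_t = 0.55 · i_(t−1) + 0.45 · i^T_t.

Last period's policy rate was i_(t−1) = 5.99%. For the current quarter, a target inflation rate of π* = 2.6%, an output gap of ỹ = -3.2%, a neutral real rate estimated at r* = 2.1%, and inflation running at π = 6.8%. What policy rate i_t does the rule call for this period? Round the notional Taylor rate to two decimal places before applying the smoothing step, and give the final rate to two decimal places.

i^T_t = 2.1 + 2.6 + 1.34 × (6.8 − 2.6) + 1.26 × (-3.2)
   = 2.1 + 2.6 + 5.628 − 4.032 = 6.30
i_t = 0.55 × 5.99 + 0.45 × 6.30 = 3.2945 + 2.835 = 6.13

6.13%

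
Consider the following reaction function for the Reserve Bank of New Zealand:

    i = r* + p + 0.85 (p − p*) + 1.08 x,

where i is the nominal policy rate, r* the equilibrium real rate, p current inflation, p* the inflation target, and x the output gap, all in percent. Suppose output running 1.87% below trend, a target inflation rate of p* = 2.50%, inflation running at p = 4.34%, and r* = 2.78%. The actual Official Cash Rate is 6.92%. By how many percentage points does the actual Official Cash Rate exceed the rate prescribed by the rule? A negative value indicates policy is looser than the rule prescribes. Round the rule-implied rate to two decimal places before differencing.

0.26 pp

Output 1.87% below potential → x = -1.87.
i = 2.78 + 4.34 + 0.85 × (4.34 − 2.50) + 1.08 × (-1.87)
   = 2.78 + 4.34 + 1.564 − 2.0196 = 6.66
Deviation = 6.92 − 6.66 = 0.26 pp.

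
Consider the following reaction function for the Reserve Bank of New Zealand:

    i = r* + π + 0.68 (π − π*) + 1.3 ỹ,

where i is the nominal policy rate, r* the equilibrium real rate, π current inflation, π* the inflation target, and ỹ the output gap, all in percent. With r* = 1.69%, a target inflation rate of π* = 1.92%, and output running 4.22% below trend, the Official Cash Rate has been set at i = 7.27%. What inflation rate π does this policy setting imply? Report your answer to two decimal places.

Output 4.22% below potential → ỹ = -4.22.
Collecting π: i = r* + (1 + 0.68) π − 0.68 π* + 1.3 ỹ
1.68 π = 7.27 − 1.69 + 0.68 × 1.92 − 1.3 × (-4.22) = 12.3716
π = 12.3716 / 1.68 = 7.36

7.36%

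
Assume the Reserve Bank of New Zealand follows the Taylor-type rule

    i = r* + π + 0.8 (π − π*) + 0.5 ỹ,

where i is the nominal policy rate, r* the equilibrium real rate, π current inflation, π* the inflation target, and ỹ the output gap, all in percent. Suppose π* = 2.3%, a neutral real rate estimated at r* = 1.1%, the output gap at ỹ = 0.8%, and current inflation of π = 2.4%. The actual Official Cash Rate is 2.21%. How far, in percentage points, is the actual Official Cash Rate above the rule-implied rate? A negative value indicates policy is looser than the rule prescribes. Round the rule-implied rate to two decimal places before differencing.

-1.77 pp

i = 1.1 + 2.4 + 0.8 × (2.4 − 2.3) + 0.5 × 0.8
   = 1.1 + 2.4 + 0.08 + 0.4 = 3.98
Deviation = 2.21 − 3.98 = -1.77 pp.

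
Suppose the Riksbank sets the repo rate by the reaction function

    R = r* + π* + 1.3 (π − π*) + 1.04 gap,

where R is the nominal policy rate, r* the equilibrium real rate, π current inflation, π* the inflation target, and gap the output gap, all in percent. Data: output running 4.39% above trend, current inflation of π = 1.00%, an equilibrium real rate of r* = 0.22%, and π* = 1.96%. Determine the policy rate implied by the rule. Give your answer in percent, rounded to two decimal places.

5.50%

Output 4.39% above potential → gap = 4.39.
R = 0.22 + 1.96 + 1.3 × (1.00 − 1.96) + 1.04 × 4.39
   = 0.22 + 1.96 − 1.248 + 4.5656 = 5.50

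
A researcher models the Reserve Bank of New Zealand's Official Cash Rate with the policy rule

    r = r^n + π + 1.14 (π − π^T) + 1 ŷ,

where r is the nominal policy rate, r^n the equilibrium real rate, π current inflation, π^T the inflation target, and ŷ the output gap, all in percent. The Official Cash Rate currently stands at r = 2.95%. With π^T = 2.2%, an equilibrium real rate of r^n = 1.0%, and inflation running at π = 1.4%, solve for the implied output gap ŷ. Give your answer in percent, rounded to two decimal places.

1.46%

1 ŷ = 2.95 − 1.0 − 1.4 − 1.14 × (1.4 − 2.2) = 1.462
ŷ = 1.462 / 1 = 1.46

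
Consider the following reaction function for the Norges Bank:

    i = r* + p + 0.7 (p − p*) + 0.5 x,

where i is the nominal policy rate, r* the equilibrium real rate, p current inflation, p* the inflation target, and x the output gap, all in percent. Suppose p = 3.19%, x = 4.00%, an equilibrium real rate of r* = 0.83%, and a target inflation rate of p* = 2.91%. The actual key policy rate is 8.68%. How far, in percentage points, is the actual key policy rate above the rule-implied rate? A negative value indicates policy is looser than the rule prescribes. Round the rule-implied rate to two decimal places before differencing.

i = 0.83 + 3.19 + 0.7 × (3.19 − 2.91) + 0.5 × 4.00
   = 0.83 + 3.19 + 0.196 + 2 = 6.22
Deviation = 8.68 − 6.22 = 2.46 pp.

2.46 pp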